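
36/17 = 2 + 2/17=2.12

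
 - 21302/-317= 21302/317 = 67.20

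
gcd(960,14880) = 480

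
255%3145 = 255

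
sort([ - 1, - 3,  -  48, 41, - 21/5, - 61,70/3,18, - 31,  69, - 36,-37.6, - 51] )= [ - 61, - 51 , - 48,  -  37.6,-36,-31, - 21/5, - 3, - 1,18, 70/3,41,69 ] 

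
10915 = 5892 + 5023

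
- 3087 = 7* ( - 441 )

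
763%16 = 11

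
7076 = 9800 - 2724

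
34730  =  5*6946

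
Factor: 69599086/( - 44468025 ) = -2^1*3^( - 1 )* 5^( - 2 ) * 7^ ( - 1 )  *  463^1 * 75161^1*84701^ ( - 1)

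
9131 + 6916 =16047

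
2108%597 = 317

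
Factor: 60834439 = 137^1*444047^1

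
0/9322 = 0 =0.00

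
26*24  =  624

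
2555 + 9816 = 12371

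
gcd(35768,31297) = 4471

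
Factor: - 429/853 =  - 3^1*11^1*13^1*853^( - 1) 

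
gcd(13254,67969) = 1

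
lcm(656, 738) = 5904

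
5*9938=49690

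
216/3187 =216/3187 = 0.07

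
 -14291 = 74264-88555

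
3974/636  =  6 + 79/318 = 6.25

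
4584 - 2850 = 1734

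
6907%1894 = 1225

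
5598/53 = 105 +33/53 = 105.62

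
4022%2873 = 1149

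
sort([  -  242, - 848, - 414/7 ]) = [ - 848, - 242, - 414/7] 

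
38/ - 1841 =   -  1 + 1803/1841 = -  0.02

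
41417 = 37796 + 3621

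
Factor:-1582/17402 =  - 11^(-1)= -  1/11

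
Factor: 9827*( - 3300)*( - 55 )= 1783600500 = 2^2*3^1*5^3*11^2*31^1*317^1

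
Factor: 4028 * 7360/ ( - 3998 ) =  - 2^7*5^1 * 19^1*23^1*53^1*1999^( - 1 )  =  - 14823040/1999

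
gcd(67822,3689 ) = 1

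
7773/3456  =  2591/1152 = 2.25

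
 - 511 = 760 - 1271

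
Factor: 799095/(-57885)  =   - 11^1*17^( - 1)*29^1*167^1*  227^( - 1 ) = -53273/3859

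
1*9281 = 9281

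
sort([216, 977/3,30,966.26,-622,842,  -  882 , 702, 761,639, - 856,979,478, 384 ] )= [ - 882, - 856 , - 622,30,216,977/3, 384,478,  639, 702, 761,842, 966.26,979 ]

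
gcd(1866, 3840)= 6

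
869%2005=869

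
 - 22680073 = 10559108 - 33239181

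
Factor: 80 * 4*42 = 2^7* 3^1*5^1*7^1=13440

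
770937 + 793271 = 1564208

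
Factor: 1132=2^2* 283^1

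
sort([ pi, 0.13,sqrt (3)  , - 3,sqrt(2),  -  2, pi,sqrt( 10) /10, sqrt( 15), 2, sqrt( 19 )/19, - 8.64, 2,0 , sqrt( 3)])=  [ - 8.64, - 3,  -  2, 0, 0.13,sqrt(19 ) /19, sqrt( 10)/10, sqrt(  2), sqrt( 3 ), sqrt( 3 ),  2, 2,pi,pi, sqrt (15)]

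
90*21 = 1890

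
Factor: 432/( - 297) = -2^4 *11^ ( - 1) = - 16/11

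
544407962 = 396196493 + 148211469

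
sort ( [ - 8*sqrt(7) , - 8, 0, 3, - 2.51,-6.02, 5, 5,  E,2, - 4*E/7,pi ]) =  [-8  *  sqrt ( 7), - 8, - 6.02, - 2.51,-4*E/7,0, 2, E, 3, pi,5,  5]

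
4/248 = 1/62 = 0.02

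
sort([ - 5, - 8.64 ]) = [ -8.64,  -  5] 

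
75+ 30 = 105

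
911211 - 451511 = 459700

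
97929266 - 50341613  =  47587653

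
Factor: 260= 2^2*5^1 * 13^1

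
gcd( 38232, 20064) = 24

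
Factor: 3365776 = 2^4*210361^1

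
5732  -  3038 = 2694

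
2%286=2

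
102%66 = 36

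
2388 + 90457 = 92845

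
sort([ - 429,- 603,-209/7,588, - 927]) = [ - 927,  -  603, - 429, - 209/7,588 ]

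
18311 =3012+15299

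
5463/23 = 237 + 12/23 = 237.52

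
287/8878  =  287/8878 = 0.03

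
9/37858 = 9/37858 = 0.00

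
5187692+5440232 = 10627924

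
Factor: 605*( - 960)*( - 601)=349060800   =  2^6*3^1  *5^2*11^2 *601^1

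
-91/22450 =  - 1+22359/22450= - 0.00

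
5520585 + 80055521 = 85576106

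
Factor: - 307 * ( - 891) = 273537 =3^4 * 11^1*307^1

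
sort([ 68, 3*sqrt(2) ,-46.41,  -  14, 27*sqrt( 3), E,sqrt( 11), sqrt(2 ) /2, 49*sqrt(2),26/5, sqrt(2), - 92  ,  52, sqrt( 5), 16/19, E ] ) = [  -  92, - 46.41, - 14, sqrt(2 )/2,  16/19,  sqrt( 2), sqrt( 5),E, E, sqrt( 11),  3*sqrt( 2 ), 26/5, 27*sqrt( 3), 52, 68, 49*sqrt ( 2)]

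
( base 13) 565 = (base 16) 3a0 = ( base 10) 928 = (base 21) 224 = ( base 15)41D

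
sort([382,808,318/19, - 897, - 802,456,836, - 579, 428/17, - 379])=[-897, - 802, -579, -379,318/19,  428/17, 382, 456,808,836] 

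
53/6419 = 53/6419 = 0.01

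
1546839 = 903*1713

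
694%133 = 29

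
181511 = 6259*29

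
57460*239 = 13732940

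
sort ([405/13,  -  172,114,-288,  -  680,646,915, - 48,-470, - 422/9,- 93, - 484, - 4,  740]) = [ - 680 ,-484,- 470, - 288 ,-172, - 93, - 48,  -  422/9, - 4,405/13,114,646, 740, 915] 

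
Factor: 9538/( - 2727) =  - 2^1*3^( - 3)*19^1 * 101^(-1)*251^1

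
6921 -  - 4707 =11628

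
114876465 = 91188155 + 23688310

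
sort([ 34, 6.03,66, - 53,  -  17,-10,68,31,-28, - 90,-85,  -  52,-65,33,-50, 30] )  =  [-90,-85,-65, - 53 ,- 52, - 50, - 28, - 17,-10,6.03, 30, 31,33,34,66,68]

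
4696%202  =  50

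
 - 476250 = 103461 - 579711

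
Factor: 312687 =3^3*37^1*313^1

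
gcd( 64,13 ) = 1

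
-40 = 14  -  54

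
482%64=34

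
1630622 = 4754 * 343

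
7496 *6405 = 48011880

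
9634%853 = 251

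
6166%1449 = 370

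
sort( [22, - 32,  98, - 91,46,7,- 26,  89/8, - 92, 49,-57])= [ - 92, - 91, - 57, - 32,-26,7,89/8, 22,46, 49,98]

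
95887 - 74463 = 21424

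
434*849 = 368466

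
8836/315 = 28 + 16/315 = 28.05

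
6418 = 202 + 6216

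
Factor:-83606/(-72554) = 41803/36277=17^1*2459^1*36277^( - 1)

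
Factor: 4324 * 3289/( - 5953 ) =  - 14221636/5953 = - 2^2 * 11^1*13^1*23^2*47^1 * 5953^( - 1 ) 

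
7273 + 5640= 12913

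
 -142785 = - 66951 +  - 75834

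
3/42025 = 3/42025 = 0.00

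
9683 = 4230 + 5453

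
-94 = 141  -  235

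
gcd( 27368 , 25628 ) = 4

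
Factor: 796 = 2^2*199^1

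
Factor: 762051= 3^1*389^1 * 653^1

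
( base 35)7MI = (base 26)DM3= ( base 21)104i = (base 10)9363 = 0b10010010010011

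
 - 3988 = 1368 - 5356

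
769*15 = 11535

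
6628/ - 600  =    -  12+143/150 = - 11.05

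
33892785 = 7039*4815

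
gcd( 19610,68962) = 2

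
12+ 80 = 92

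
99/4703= 99/4703= 0.02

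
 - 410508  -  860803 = - 1271311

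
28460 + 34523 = 62983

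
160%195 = 160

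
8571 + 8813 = 17384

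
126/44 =63/22= 2.86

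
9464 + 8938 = 18402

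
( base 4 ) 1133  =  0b1011111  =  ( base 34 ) 2R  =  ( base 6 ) 235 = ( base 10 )95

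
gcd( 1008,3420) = 36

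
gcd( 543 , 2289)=3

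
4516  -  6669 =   -  2153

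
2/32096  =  1/16048= 0.00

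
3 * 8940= 26820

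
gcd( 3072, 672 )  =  96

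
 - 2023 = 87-2110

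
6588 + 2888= 9476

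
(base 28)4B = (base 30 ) 43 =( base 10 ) 123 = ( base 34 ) 3l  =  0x7B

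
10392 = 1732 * 6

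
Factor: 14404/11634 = 26/21 =2^1 *3^( - 1 )*7^( - 1)*13^1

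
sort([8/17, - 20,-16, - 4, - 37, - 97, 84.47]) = [ - 97, - 37, - 20, - 16,  -  4, 8/17,84.47 ]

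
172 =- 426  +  598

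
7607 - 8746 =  - 1139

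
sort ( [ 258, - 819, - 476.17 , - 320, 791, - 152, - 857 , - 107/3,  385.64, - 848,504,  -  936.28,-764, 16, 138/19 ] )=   [ - 936.28, - 857,  -  848, - 819,-764, - 476.17, - 320, - 152, - 107/3,138/19,  16, 258,385.64, 504, 791 ]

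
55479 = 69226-13747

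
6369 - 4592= 1777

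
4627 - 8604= - 3977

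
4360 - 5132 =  - 772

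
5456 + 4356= 9812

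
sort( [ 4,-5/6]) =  [ - 5/6, 4 ] 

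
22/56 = 11/28 = 0.39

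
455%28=7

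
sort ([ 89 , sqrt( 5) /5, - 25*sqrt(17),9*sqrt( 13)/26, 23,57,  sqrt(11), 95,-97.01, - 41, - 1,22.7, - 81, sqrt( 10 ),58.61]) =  [-25*sqrt(17),  -  97.01,  -  81,-41, - 1,sqrt( 5) /5,9*sqrt(13) /26,sqrt( 10),sqrt( 11), 22.7,23, 57, 58.61,89,95]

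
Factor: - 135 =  - 3^3*5^1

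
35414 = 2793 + 32621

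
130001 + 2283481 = 2413482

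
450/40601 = 450/40601 = 0.01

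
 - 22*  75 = -1650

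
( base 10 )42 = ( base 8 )52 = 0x2a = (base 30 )1c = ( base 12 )36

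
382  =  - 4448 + 4830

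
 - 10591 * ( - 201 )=2128791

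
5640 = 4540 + 1100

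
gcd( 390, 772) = 2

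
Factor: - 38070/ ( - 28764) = 2^( -1)*3^2 * 5^1*17^(-1 )= 45/34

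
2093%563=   404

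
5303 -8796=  - 3493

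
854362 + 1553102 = 2407464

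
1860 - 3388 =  - 1528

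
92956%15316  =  1060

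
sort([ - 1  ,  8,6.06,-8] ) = [-8, - 1,6.06, 8]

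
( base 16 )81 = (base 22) 5J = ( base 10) 129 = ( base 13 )9c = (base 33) 3U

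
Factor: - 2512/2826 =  - 8/9 = - 2^3*3^ ( -2 ) 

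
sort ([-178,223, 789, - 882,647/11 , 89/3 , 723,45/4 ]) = [ - 882 , - 178, 45/4,89/3,647/11  ,  223, 723, 789 ] 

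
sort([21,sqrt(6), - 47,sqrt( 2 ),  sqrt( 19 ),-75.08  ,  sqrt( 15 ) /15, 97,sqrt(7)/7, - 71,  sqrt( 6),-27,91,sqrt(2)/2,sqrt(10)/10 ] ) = [ - 75.08, - 71 ,-47, - 27,sqrt(15)/15, sqrt(10 )/10, sqrt( 7) /7 , sqrt(2 )/2,sqrt(2),  sqrt(6),  sqrt ( 6 ), sqrt(19 ),  21,  91, 97] 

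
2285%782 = 721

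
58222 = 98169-39947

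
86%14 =2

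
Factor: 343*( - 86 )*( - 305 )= 8996890 = 2^1*5^1* 7^3*43^1 * 61^1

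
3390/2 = 1695 =1695.00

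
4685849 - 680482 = 4005367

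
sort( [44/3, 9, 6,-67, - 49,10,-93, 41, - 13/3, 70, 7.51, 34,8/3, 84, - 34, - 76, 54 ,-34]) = [ - 93, - 76 , - 67, - 49, - 34, - 34,-13/3, 8/3, 6, 7.51,  9, 10,44/3, 34, 41,54, 70 , 84] 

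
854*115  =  98210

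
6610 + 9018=15628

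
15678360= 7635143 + 8043217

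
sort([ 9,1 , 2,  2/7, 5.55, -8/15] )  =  [-8/15, 2/7, 1, 2, 5.55,9 ]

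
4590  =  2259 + 2331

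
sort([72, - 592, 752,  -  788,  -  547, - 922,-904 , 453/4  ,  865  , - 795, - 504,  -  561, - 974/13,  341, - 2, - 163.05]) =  [-922, - 904, - 795, - 788, - 592, - 561 , - 547, - 504, - 163.05, - 974/13, - 2 , 72,453/4,  341, 752,  865 ]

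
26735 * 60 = 1604100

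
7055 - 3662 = 3393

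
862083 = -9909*(-87)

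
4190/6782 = 2095/3391=0.62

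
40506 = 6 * 6751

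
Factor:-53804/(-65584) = 13451/16396 = 2^( - 2 )*4099^( - 1)*13451^1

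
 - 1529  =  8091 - 9620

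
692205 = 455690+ 236515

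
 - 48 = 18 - 66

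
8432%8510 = 8432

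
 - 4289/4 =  - 1073 + 3/4 = - 1072.25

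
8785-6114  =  2671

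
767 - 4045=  - 3278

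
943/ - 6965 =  - 1 + 6022/6965 = - 0.14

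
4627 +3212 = 7839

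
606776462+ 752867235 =1359643697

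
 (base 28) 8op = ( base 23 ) D40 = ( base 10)6969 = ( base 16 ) 1B39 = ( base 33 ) 6D6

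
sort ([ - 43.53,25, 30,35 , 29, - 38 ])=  [- 43.53, - 38, 25, 29, 30, 35]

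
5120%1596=332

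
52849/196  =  269 +125/196=269.64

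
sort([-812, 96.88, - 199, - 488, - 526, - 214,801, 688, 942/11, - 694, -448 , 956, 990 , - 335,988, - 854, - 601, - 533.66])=[ - 854, - 812, - 694,  -  601,-533.66, - 526, - 488, - 448, - 335, - 214,- 199, 942/11, 96.88, 688, 801,956, 988,990]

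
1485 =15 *99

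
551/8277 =551/8277 = 0.07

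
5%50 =5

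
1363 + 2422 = 3785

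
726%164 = 70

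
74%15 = 14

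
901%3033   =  901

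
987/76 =12+75/76 = 12.99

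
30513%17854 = 12659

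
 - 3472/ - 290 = 1736/145= 11.97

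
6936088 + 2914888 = 9850976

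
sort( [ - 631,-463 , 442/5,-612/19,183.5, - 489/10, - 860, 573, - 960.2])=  [ - 960.2, - 860, - 631, - 463, - 489/10, - 612/19,442/5 , 183.5, 573]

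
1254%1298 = 1254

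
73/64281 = 73/64281 = 0.00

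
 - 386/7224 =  - 1 + 3419/3612 = - 0.05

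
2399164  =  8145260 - 5746096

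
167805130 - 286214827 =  - 118409697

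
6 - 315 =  - 309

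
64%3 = 1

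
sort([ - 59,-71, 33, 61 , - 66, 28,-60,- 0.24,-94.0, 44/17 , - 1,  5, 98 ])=[-94.0, - 71, - 66,-60, - 59, - 1,-0.24, 44/17, 5,28, 33, 61,  98 ] 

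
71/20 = 71/20 = 3.55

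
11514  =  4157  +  7357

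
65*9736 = 632840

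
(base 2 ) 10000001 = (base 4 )2001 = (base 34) 3r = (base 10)129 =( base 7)243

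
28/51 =28/51 = 0.55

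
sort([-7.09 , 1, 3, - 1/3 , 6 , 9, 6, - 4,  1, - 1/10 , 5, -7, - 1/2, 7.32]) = [ - 7.09, - 7, - 4, - 1/2, - 1/3 , - 1/10, 1,  1,3  ,  5, 6,6, 7.32,9] 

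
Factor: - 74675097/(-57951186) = 2^( - 1)*3^1*7^1*43^( - 1)*224617^ ( - 1 )* 1185319^1 = 24891699/19317062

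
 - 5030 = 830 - 5860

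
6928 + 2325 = 9253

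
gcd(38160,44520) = 6360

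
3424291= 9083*377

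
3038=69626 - 66588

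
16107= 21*767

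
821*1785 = 1465485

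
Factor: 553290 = 2^1 * 3^1*5^1* 18443^1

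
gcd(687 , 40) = 1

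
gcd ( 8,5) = 1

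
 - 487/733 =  - 487/733=-  0.66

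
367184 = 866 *424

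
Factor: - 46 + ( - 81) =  - 127 = - 127^1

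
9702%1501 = 696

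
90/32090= 9/3209 = 0.00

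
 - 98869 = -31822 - 67047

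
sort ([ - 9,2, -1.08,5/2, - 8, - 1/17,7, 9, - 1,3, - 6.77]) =[ - 9, -8,  -  6.77,  -  1.08, - 1,-1/17 , 2, 5/2,3, 7, 9 ] 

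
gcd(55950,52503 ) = 3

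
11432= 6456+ 4976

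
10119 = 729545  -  719426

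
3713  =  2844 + 869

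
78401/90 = 78401/90  =  871.12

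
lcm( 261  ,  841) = 7569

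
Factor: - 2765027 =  - 1481^1 * 1867^1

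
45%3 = 0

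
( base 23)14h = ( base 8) 1176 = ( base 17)239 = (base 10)638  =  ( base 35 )i8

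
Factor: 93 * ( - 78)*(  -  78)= 2^2* 3^3*13^2*31^1 = 565812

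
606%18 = 12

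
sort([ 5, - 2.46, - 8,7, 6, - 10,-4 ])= [-10, -8,  -  4, - 2.46, 5, 6,7]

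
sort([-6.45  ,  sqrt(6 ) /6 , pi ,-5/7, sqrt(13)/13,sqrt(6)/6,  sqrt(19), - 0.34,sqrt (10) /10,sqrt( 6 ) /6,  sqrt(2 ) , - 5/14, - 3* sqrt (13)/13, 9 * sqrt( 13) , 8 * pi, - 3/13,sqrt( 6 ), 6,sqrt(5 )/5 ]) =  [  -  6.45, - 3*sqrt ( 13)/13 , - 5/7, - 5/14,  -  0.34, - 3/13, sqrt(13)/13  ,  sqrt( 10 )/10, sqrt(6)/6,sqrt(6)/6, sqrt( 6) /6,sqrt(5 ) /5, sqrt(2 ),sqrt(6), pi, sqrt(19 ),6,8 * pi,  9 * sqrt(13 )] 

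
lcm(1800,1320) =19800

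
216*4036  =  871776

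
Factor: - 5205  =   - 3^1*5^1*347^1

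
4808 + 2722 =7530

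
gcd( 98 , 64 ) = 2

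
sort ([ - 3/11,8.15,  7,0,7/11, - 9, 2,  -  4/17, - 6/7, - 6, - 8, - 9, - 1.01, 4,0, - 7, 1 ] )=[ - 9, - 9, - 8 , - 7, - 6, - 1.01, - 6/7,  -  3/11, - 4/17, 0,0,7/11,1,2,4,7,8.15]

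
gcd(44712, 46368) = 1656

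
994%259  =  217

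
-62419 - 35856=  - 98275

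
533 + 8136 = 8669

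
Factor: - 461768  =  -2^3*197^1*293^1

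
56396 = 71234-14838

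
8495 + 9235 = 17730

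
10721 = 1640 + 9081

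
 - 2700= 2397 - 5097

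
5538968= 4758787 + 780181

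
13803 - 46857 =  - 33054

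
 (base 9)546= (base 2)110111111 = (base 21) 106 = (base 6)2023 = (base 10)447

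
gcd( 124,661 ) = 1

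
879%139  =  45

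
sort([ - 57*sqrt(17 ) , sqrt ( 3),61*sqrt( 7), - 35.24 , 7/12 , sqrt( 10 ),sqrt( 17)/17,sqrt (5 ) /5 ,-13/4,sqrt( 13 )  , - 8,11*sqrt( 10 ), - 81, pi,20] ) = [  -  57  *  sqrt(17),-81,  -  35.24, -8, - 13/4,sqrt(17)/17,sqrt(5)/5,  7/12 , sqrt (3) , pi, sqrt (10 ),sqrt(13),20, 11* sqrt( 10),  61*sqrt( 7)]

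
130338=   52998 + 77340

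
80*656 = 52480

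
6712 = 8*839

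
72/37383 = 24/12461  =  0.00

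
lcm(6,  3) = 6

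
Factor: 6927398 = 2^1*17^1*67^1*3041^1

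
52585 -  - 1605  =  54190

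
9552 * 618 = 5903136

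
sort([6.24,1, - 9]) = [-9, 1,6.24]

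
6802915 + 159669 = 6962584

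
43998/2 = 21999 = 21999.00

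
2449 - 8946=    - 6497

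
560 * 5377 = 3011120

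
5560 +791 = 6351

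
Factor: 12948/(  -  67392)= - 2^( - 4 )*3^( - 3)*83^1 = - 83/432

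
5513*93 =512709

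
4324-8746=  - 4422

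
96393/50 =96393/50 = 1927.86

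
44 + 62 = 106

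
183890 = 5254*35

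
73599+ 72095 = 145694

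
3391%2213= 1178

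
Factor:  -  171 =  - 3^2*19^1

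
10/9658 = 5/4829 = 0.00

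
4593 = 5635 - 1042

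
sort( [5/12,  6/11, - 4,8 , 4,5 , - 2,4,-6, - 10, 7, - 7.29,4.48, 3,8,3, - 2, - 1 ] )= [ - 10,-7.29, - 6, - 4, - 2, -2, - 1, 5/12,6/11, 3, 3,4,4,4.48,5,7, 8,8 ] 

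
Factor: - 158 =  - 2^1*79^1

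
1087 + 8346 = 9433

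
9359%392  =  343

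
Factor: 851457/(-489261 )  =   - 283819/163087 =-71^( - 1)*463^1*613^1*2297^( - 1)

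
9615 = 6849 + 2766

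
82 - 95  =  -13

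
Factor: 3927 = 3^1*7^1*11^1*17^1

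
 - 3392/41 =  - 83  +  11/41 = - 82.73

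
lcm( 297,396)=1188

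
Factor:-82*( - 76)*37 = 2^3*19^1 *37^1 * 41^1 =230584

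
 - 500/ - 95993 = 500/95993  =  0.01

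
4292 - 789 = 3503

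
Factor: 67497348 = 2^2*3^1*19^1  *296041^1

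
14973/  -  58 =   -  14973/58 = -258.16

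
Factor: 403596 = 2^2*3^3*37^1*101^1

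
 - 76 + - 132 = -208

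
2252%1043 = 166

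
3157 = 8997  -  5840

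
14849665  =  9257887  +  5591778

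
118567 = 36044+82523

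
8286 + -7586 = 700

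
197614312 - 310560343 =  - 112946031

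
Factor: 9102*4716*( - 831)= -35670701592  =  -  2^3*3^4*37^1*41^1*131^1*277^1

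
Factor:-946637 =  - 19^1*49823^1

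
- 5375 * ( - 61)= 327875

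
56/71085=8/10155 =0.00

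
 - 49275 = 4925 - 54200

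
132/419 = 132/419=0.32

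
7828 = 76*103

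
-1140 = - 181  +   - 959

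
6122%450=272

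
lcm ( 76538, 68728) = 3367672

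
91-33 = 58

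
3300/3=1100 =1100.00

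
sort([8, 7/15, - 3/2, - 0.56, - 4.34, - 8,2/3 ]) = [ - 8, - 4.34, - 3/2, - 0.56,7/15, 2/3, 8]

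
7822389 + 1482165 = 9304554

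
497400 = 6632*75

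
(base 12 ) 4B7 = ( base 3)222111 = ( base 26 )11D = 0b1011001011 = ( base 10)715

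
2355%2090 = 265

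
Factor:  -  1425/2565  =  -5/9 =- 3^ (-2 )*5^1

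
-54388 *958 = -52103704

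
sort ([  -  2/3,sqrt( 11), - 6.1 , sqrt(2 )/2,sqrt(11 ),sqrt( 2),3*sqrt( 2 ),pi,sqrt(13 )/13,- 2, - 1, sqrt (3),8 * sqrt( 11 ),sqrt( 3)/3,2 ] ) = [  -  6.1, - 2,-1, - 2/3,sqrt (13)/13,  sqrt( 3) /3, sqrt ( 2) /2,sqrt( 2 ),sqrt ( 3 ),2 , pi,sqrt( 11),sqrt ( 11), 3*sqrt(2 ),8*sqrt( 11) ] 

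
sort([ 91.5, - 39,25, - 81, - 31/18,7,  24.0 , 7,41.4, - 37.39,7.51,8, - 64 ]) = [ - 81,  -  64, - 39, - 37.39, - 31/18,7, 7,7.51,8, 24.0,25,41.4,91.5]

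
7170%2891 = 1388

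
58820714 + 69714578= 128535292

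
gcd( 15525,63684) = 9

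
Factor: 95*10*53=50350=2^1*5^2*19^1*53^1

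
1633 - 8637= - 7004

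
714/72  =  9 + 11/12 = 9.92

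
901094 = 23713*38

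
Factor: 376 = 2^3 * 47^1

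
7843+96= 7939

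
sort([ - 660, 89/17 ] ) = [ - 660, 89/17]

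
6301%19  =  12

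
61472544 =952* 64572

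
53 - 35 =18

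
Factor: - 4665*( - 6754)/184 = 2^(-2)*3^1*5^1*11^1* 23^( - 1 )*307^1*311^1  =  15753705/92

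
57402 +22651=80053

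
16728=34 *492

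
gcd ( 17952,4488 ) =4488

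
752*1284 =965568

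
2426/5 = 2426/5 =485.20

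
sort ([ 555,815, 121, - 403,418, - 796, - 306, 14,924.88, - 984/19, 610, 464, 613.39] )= [- 796, - 403, - 306, - 984/19, 14 , 121, 418, 464, 555 , 610, 613.39, 815,  924.88]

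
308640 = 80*3858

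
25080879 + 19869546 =44950425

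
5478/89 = 5478/89 =61.55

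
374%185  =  4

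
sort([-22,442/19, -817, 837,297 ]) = [  -  817, - 22, 442/19, 297, 837]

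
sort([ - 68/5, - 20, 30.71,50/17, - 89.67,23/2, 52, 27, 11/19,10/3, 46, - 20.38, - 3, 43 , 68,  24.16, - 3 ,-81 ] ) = [ - 89.67, - 81, - 20.38,  -  20, - 68/5,  -  3, - 3, 11/19, 50/17 , 10/3,23/2, 24.16, 27, 30.71,43, 46, 52, 68]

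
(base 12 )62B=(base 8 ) 1603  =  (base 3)1020022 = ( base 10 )899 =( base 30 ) TT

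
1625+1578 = 3203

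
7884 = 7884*1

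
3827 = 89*43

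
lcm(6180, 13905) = 55620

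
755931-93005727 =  - 92249796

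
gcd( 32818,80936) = 2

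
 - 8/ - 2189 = 8/2189 = 0.00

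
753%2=1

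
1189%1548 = 1189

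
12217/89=137+24/89 = 137.27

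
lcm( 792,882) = 38808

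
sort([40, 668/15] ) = [40,  668/15]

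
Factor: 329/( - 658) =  - 1/2 = - 2^( - 1)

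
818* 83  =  67894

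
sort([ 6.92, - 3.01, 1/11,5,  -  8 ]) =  [ - 8, -3.01,1/11, 5 , 6.92] 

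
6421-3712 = 2709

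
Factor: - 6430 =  - 2^1*5^1*643^1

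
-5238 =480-5718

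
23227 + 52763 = 75990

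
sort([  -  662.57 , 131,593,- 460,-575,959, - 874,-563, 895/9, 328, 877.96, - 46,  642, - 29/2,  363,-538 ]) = [ - 874,- 662.57, - 575, - 563, - 538,  -  460, - 46, - 29/2,895/9,  131, 328, 363,593,642, 877.96,959 ] 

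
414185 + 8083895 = 8498080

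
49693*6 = 298158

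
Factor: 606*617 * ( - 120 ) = -2^4*3^2*5^1 * 101^1*617^1 =- 44868240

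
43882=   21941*2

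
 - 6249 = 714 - 6963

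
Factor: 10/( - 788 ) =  - 2^( - 1)*5^1*197^(-1) = - 5/394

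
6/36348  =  1/6058  =  0.00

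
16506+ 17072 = 33578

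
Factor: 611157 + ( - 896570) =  - 17^1 * 103^1*163^1 = - 285413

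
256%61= 12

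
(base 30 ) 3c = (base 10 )102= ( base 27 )3l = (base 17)60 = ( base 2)1100110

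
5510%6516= 5510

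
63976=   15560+48416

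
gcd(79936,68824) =8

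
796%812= 796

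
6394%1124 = 774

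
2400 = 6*400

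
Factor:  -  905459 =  - 419^1*2161^1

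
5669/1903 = 2 + 1863/1903 = 2.98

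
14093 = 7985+6108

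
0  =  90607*0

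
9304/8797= 9304/8797 = 1.06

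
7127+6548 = 13675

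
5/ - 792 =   -  5/792 = -0.01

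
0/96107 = 0 =0.00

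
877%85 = 27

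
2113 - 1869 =244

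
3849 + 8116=11965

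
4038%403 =8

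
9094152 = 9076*1002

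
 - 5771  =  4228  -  9999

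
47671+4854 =52525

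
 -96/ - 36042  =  16/6007 = 0.00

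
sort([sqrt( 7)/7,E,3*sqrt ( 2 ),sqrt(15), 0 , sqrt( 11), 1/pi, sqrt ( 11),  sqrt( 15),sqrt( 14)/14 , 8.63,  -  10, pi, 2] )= [ - 10,0, sqrt( 14 )/14,1/pi, sqrt(7 )/7,2,E, pi, sqrt( 11 ), sqrt( 11 ), sqrt(15), sqrt( 15 ),3*sqrt( 2),8.63]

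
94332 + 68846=163178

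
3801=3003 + 798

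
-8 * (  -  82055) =656440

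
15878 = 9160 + 6718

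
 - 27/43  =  -27/43 = - 0.63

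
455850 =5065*90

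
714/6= 119= 119.00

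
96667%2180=747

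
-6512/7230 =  - 3256/3615 = -  0.90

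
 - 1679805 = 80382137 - 82061942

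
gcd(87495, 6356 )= 1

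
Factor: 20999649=3^1 * 11^1*636353^1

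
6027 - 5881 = 146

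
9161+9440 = 18601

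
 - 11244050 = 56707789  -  67951839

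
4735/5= 947 = 947.00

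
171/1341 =19/149 = 0.13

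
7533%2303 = 624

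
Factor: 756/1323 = 2^2*7^( - 1 )= 4/7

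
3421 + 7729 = 11150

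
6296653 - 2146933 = 4149720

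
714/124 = 357/62 = 5.76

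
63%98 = 63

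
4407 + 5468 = 9875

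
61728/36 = 1714 + 2/3  =  1714.67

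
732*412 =301584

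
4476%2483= 1993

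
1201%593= 15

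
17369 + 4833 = 22202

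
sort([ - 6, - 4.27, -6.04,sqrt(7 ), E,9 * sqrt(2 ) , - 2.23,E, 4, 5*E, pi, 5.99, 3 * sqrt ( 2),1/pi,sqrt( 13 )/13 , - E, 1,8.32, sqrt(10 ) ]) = [ - 6.04,-6, - 4.27, - E,- 2.23,sqrt (13)/13 , 1/pi , 1, sqrt(7), E,E, pi,sqrt ( 10),4,3 * sqrt( 2 ),  5.99, 8.32,9*sqrt(2), 5*E ]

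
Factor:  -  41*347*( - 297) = 4225419 = 3^3*11^1*41^1 *347^1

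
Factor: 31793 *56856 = 1807622808 = 2^3*3^1* 23^1 * 103^1*31793^1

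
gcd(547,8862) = 1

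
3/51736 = 3/51736=0.00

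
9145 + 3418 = 12563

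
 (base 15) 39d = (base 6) 3451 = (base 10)823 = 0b1100110111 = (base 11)689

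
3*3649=10947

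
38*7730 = 293740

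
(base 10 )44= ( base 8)54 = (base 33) 1b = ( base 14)32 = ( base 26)1i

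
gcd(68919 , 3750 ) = 3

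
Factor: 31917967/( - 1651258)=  - 2^( - 1)*7^(-1 )*  19^1*41^1*79^( -1)*1493^( - 1)*40973^1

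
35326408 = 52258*676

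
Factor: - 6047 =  - 6047^1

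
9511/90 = 9511/90 =105.68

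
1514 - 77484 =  - 75970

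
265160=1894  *140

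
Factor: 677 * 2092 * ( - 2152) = - 2^5*269^1*523^1*677^1 =-3047843168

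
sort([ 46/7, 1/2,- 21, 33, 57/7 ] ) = [ - 21, 1/2, 46/7,57/7,33 ]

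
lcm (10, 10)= 10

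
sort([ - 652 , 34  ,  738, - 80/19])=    [-652,  -  80/19, 34,  738 ] 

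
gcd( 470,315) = 5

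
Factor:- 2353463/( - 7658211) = 138439/450483 = 3^( -1)  *  7^1 * 11^(  -  2) * 17^(  -  1 ) * 73^( - 1)*19777^1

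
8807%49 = 36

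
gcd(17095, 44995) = 5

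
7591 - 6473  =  1118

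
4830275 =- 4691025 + 9521300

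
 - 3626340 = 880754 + -4507094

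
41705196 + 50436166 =92141362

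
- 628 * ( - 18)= 11304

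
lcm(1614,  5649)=11298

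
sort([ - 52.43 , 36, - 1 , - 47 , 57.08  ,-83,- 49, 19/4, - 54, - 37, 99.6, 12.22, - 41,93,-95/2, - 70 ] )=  [ - 83, - 70,-54,-52.43, - 49,-95/2,-47, - 41, - 37, - 1,  19/4,  12.22, 36 , 57.08, 93, 99.6 ] 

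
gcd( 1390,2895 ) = 5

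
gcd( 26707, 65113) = 1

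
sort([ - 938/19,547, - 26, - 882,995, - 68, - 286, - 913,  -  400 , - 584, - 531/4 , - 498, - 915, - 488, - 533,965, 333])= [ - 915,  -  913,- 882,  -  584, - 533, - 498, - 488, - 400, - 286, - 531/4, - 68, - 938/19, - 26,  333,547,  965, 995]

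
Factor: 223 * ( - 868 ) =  -193564 =- 2^2*7^1 * 31^1*223^1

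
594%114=24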